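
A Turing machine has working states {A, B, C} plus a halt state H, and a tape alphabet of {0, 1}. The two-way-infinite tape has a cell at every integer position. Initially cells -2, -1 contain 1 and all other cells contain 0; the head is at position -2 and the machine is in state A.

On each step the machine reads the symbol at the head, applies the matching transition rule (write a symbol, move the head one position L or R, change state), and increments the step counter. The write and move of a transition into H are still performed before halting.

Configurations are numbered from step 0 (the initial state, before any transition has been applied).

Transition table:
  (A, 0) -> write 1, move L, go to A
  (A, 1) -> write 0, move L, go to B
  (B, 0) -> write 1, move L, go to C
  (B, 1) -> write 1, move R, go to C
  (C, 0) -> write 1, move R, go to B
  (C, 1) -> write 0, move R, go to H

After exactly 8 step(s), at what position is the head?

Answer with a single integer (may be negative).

Step 1: in state A at pos -2, read 1 -> (A,1)->write 0,move L,goto B. Now: state=B, head=-3, tape[-4..0]=00010 (head:  ^)
Step 2: in state B at pos -3, read 0 -> (B,0)->write 1,move L,goto C. Now: state=C, head=-4, tape[-5..0]=001010 (head:  ^)
Step 3: in state C at pos -4, read 0 -> (C,0)->write 1,move R,goto B. Now: state=B, head=-3, tape[-5..0]=011010 (head:   ^)
Step 4: in state B at pos -3, read 1 -> (B,1)->write 1,move R,goto C. Now: state=C, head=-2, tape[-5..0]=011010 (head:    ^)
Step 5: in state C at pos -2, read 0 -> (C,0)->write 1,move R,goto B. Now: state=B, head=-1, tape[-5..0]=011110 (head:     ^)
Step 6: in state B at pos -1, read 1 -> (B,1)->write 1,move R,goto C. Now: state=C, head=0, tape[-5..1]=0111100 (head:      ^)
Step 7: in state C at pos 0, read 0 -> (C,0)->write 1,move R,goto B. Now: state=B, head=1, tape[-5..2]=01111100 (head:       ^)
Step 8: in state B at pos 1, read 0 -> (B,0)->write 1,move L,goto C. Now: state=C, head=0, tape[-5..2]=01111110 (head:      ^)

Answer: 0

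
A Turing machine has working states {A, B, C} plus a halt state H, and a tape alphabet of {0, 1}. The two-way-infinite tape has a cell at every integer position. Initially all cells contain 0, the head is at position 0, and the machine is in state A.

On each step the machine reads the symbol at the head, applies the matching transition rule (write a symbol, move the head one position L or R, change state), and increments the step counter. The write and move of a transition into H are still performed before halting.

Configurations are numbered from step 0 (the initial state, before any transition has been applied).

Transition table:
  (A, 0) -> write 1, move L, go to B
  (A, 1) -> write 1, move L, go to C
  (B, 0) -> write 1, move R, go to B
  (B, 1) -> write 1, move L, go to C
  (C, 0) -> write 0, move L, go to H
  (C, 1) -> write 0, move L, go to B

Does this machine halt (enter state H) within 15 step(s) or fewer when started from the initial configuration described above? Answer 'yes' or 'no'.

Step 1: in state A at pos 0, read 0 -> (A,0)->write 1,move L,goto B. Now: state=B, head=-1, tape[-2..1]=0010 (head:  ^)
Step 2: in state B at pos -1, read 0 -> (B,0)->write 1,move R,goto B. Now: state=B, head=0, tape[-2..1]=0110 (head:   ^)
Step 3: in state B at pos 0, read 1 -> (B,1)->write 1,move L,goto C. Now: state=C, head=-1, tape[-2..1]=0110 (head:  ^)
Step 4: in state C at pos -1, read 1 -> (C,1)->write 0,move L,goto B. Now: state=B, head=-2, tape[-3..1]=00010 (head:  ^)
Step 5: in state B at pos -2, read 0 -> (B,0)->write 1,move R,goto B. Now: state=B, head=-1, tape[-3..1]=01010 (head:   ^)
Step 6: in state B at pos -1, read 0 -> (B,0)->write 1,move R,goto B. Now: state=B, head=0, tape[-3..1]=01110 (head:    ^)
Step 7: in state B at pos 0, read 1 -> (B,1)->write 1,move L,goto C. Now: state=C, head=-1, tape[-3..1]=01110 (head:   ^)
Step 8: in state C at pos -1, read 1 -> (C,1)->write 0,move L,goto B. Now: state=B, head=-2, tape[-3..1]=01010 (head:  ^)
Step 9: in state B at pos -2, read 1 -> (B,1)->write 1,move L,goto C. Now: state=C, head=-3, tape[-4..1]=001010 (head:  ^)
Step 10: in state C at pos -3, read 0 -> (C,0)->write 0,move L,goto H. Now: state=H, head=-4, tape[-5..1]=0001010 (head:  ^)
State H reached at step 10; 10 <= 15 -> yes

Answer: yes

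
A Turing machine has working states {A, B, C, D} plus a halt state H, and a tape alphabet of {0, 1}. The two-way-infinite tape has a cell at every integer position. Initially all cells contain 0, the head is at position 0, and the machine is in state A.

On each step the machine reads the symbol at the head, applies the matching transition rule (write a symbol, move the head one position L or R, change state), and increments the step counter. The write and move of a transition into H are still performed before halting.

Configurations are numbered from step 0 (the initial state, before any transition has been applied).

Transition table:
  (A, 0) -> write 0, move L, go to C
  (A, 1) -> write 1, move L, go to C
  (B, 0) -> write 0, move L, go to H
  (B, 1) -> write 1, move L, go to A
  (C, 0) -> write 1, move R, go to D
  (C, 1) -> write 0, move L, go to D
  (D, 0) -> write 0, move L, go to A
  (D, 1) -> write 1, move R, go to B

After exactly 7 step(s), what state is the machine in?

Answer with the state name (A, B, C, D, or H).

Answer: H

Derivation:
Step 1: in state A at pos 0, read 0 -> (A,0)->write 0,move L,goto C. Now: state=C, head=-1, tape[-2..1]=0000 (head:  ^)
Step 2: in state C at pos -1, read 0 -> (C,0)->write 1,move R,goto D. Now: state=D, head=0, tape[-2..1]=0100 (head:   ^)
Step 3: in state D at pos 0, read 0 -> (D,0)->write 0,move L,goto A. Now: state=A, head=-1, tape[-2..1]=0100 (head:  ^)
Step 4: in state A at pos -1, read 1 -> (A,1)->write 1,move L,goto C. Now: state=C, head=-2, tape[-3..1]=00100 (head:  ^)
Step 5: in state C at pos -2, read 0 -> (C,0)->write 1,move R,goto D. Now: state=D, head=-1, tape[-3..1]=01100 (head:   ^)
Step 6: in state D at pos -1, read 1 -> (D,1)->write 1,move R,goto B. Now: state=B, head=0, tape[-3..1]=01100 (head:    ^)
Step 7: in state B at pos 0, read 0 -> (B,0)->write 0,move L,goto H. Now: state=H, head=-1, tape[-3..1]=01100 (head:   ^)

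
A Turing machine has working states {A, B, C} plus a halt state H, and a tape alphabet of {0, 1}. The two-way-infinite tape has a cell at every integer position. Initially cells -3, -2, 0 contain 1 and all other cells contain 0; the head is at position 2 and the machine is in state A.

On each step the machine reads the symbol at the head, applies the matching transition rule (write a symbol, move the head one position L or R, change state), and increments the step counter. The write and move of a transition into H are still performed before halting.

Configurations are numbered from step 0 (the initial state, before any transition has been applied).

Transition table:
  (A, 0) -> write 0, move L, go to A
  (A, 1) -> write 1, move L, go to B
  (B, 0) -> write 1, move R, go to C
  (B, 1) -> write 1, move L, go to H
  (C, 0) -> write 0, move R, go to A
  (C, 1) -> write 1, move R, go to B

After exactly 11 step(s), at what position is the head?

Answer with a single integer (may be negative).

Answer: -1

Derivation:
Step 1: in state A at pos 2, read 0 -> (A,0)->write 0,move L,goto A. Now: state=A, head=1, tape[-4..3]=01101000 (head:      ^)
Step 2: in state A at pos 1, read 0 -> (A,0)->write 0,move L,goto A. Now: state=A, head=0, tape[-4..3]=01101000 (head:     ^)
Step 3: in state A at pos 0, read 1 -> (A,1)->write 1,move L,goto B. Now: state=B, head=-1, tape[-4..3]=01101000 (head:    ^)
Step 4: in state B at pos -1, read 0 -> (B,0)->write 1,move R,goto C. Now: state=C, head=0, tape[-4..3]=01111000 (head:     ^)
Step 5: in state C at pos 0, read 1 -> (C,1)->write 1,move R,goto B. Now: state=B, head=1, tape[-4..3]=01111000 (head:      ^)
Step 6: in state B at pos 1, read 0 -> (B,0)->write 1,move R,goto C. Now: state=C, head=2, tape[-4..3]=01111100 (head:       ^)
Step 7: in state C at pos 2, read 0 -> (C,0)->write 0,move R,goto A. Now: state=A, head=3, tape[-4..4]=011111000 (head:        ^)
Step 8: in state A at pos 3, read 0 -> (A,0)->write 0,move L,goto A. Now: state=A, head=2, tape[-4..4]=011111000 (head:       ^)
Step 9: in state A at pos 2, read 0 -> (A,0)->write 0,move L,goto A. Now: state=A, head=1, tape[-4..4]=011111000 (head:      ^)
Step 10: in state A at pos 1, read 1 -> (A,1)->write 1,move L,goto B. Now: state=B, head=0, tape[-4..4]=011111000 (head:     ^)
Step 11: in state B at pos 0, read 1 -> (B,1)->write 1,move L,goto H. Now: state=H, head=-1, tape[-4..4]=011111000 (head:    ^)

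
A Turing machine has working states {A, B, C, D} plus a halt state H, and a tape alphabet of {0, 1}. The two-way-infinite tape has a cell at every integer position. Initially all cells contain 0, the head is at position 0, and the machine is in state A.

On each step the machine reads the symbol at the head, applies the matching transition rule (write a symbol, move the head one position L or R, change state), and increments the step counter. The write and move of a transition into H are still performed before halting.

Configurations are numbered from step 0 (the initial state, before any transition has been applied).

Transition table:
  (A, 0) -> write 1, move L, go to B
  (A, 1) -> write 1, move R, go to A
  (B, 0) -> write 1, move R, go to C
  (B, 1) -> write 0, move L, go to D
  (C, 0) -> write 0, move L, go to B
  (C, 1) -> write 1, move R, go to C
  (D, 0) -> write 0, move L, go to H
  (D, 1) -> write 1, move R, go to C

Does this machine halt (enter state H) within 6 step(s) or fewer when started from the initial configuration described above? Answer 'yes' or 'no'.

Step 1: in state A at pos 0, read 0 -> (A,0)->write 1,move L,goto B. Now: state=B, head=-1, tape[-2..1]=0010 (head:  ^)
Step 2: in state B at pos -1, read 0 -> (B,0)->write 1,move R,goto C. Now: state=C, head=0, tape[-2..1]=0110 (head:   ^)
Step 3: in state C at pos 0, read 1 -> (C,1)->write 1,move R,goto C. Now: state=C, head=1, tape[-2..2]=01100 (head:    ^)
Step 4: in state C at pos 1, read 0 -> (C,0)->write 0,move L,goto B. Now: state=B, head=0, tape[-2..2]=01100 (head:   ^)
Step 5: in state B at pos 0, read 1 -> (B,1)->write 0,move L,goto D. Now: state=D, head=-1, tape[-2..2]=01000 (head:  ^)
Step 6: in state D at pos -1, read 1 -> (D,1)->write 1,move R,goto C. Now: state=C, head=0, tape[-2..2]=01000 (head:   ^)
After 6 step(s): state = C (not H) -> not halted within 6 -> no

Answer: no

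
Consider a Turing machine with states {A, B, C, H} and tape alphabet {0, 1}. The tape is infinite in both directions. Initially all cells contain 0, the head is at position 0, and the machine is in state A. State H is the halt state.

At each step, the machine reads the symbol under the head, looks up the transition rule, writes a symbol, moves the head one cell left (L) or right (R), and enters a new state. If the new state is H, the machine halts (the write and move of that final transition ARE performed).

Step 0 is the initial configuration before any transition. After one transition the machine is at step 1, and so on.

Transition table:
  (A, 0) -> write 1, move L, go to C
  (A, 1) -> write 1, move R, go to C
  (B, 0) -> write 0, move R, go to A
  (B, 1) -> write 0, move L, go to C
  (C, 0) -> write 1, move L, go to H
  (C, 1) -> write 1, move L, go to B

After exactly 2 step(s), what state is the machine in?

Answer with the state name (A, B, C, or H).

Answer: H

Derivation:
Step 1: in state A at pos 0, read 0 -> (A,0)->write 1,move L,goto C. Now: state=C, head=-1, tape[-2..1]=0010 (head:  ^)
Step 2: in state C at pos -1, read 0 -> (C,0)->write 1,move L,goto H. Now: state=H, head=-2, tape[-3..1]=00110 (head:  ^)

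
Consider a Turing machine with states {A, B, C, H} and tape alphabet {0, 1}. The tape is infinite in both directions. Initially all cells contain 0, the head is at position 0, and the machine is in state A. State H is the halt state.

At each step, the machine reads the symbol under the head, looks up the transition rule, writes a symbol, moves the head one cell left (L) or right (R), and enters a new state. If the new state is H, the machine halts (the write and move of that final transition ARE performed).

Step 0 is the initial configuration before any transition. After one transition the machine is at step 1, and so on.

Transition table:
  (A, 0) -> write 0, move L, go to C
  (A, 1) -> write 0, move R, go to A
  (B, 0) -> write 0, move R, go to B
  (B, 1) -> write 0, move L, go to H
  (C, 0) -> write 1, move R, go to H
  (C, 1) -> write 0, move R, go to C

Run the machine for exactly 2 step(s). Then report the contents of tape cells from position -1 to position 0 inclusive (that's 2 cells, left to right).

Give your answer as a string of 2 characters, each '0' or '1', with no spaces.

Answer: 10

Derivation:
Step 1: in state A at pos 0, read 0 -> (A,0)->write 0,move L,goto C. Now: state=C, head=-1, tape[-2..1]=0000 (head:  ^)
Step 2: in state C at pos -1, read 0 -> (C,0)->write 1,move R,goto H. Now: state=H, head=0, tape[-2..1]=0100 (head:   ^)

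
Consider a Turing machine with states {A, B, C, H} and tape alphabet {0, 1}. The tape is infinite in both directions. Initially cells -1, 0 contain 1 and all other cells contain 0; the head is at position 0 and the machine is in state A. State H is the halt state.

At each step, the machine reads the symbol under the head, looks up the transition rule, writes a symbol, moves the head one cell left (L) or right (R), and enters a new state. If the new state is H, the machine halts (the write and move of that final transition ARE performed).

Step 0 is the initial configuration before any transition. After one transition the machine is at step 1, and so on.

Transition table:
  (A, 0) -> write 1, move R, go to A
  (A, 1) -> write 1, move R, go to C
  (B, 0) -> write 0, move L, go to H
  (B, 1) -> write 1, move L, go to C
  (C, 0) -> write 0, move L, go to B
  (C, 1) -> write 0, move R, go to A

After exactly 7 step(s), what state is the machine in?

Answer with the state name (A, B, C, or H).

Step 1: in state A at pos 0, read 1 -> (A,1)->write 1,move R,goto C. Now: state=C, head=1, tape[-2..2]=01100 (head:    ^)
Step 2: in state C at pos 1, read 0 -> (C,0)->write 0,move L,goto B. Now: state=B, head=0, tape[-2..2]=01100 (head:   ^)
Step 3: in state B at pos 0, read 1 -> (B,1)->write 1,move L,goto C. Now: state=C, head=-1, tape[-2..2]=01100 (head:  ^)
Step 4: in state C at pos -1, read 1 -> (C,1)->write 0,move R,goto A. Now: state=A, head=0, tape[-2..2]=00100 (head:   ^)
Step 5: in state A at pos 0, read 1 -> (A,1)->write 1,move R,goto C. Now: state=C, head=1, tape[-2..2]=00100 (head:    ^)
Step 6: in state C at pos 1, read 0 -> (C,0)->write 0,move L,goto B. Now: state=B, head=0, tape[-2..2]=00100 (head:   ^)
Step 7: in state B at pos 0, read 1 -> (B,1)->write 1,move L,goto C. Now: state=C, head=-1, tape[-2..2]=00100 (head:  ^)

Answer: C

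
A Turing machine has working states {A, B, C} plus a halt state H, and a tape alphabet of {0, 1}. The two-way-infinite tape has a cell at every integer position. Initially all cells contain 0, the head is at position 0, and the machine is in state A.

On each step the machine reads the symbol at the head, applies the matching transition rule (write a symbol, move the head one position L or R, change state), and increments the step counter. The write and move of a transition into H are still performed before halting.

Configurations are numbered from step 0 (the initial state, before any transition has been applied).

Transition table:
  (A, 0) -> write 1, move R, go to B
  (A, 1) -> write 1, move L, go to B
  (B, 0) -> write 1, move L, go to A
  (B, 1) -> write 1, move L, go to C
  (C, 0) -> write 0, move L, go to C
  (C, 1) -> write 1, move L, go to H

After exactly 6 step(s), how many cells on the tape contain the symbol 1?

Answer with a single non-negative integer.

Step 1: in state A at pos 0, read 0 -> (A,0)->write 1,move R,goto B. Now: state=B, head=1, tape[-1..2]=0100 (head:   ^)
Step 2: in state B at pos 1, read 0 -> (B,0)->write 1,move L,goto A. Now: state=A, head=0, tape[-1..2]=0110 (head:  ^)
Step 3: in state A at pos 0, read 1 -> (A,1)->write 1,move L,goto B. Now: state=B, head=-1, tape[-2..2]=00110 (head:  ^)
Step 4: in state B at pos -1, read 0 -> (B,0)->write 1,move L,goto A. Now: state=A, head=-2, tape[-3..2]=001110 (head:  ^)
Step 5: in state A at pos -2, read 0 -> (A,0)->write 1,move R,goto B. Now: state=B, head=-1, tape[-3..2]=011110 (head:   ^)
Step 6: in state B at pos -1, read 1 -> (B,1)->write 1,move L,goto C. Now: state=C, head=-2, tape[-3..2]=011110 (head:  ^)
Cells containing 1 after step 6: {-2, -1, 0, 1} -> 4 cell(s)

Answer: 4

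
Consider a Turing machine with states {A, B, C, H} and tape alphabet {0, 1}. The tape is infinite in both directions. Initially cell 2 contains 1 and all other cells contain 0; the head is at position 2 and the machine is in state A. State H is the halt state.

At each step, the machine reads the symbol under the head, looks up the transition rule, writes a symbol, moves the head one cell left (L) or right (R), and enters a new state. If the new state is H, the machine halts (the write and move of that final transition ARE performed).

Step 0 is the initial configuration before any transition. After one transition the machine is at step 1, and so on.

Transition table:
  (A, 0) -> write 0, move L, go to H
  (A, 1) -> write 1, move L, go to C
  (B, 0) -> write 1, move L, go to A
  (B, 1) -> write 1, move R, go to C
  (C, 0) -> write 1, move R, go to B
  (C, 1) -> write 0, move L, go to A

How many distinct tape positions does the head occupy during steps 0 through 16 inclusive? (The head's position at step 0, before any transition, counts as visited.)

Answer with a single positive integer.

Answer: 5

Derivation:
Step 1: in state A at pos 2, read 1 -> (A,1)->write 1,move L,goto C. Now: state=C, head=1, tape[0..3]=0010 (head:  ^)
Step 2: in state C at pos 1, read 0 -> (C,0)->write 1,move R,goto B. Now: state=B, head=2, tape[0..3]=0110 (head:   ^)
Step 3: in state B at pos 2, read 1 -> (B,1)->write 1,move R,goto C. Now: state=C, head=3, tape[0..4]=01100 (head:    ^)
Step 4: in state C at pos 3, read 0 -> (C,0)->write 1,move R,goto B. Now: state=B, head=4, tape[0..5]=011100 (head:     ^)
Step 5: in state B at pos 4, read 0 -> (B,0)->write 1,move L,goto A. Now: state=A, head=3, tape[0..5]=011110 (head:    ^)
Step 6: in state A at pos 3, read 1 -> (A,1)->write 1,move L,goto C. Now: state=C, head=2, tape[0..5]=011110 (head:   ^)
Step 7: in state C at pos 2, read 1 -> (C,1)->write 0,move L,goto A. Now: state=A, head=1, tape[0..5]=010110 (head:  ^)
Step 8: in state A at pos 1, read 1 -> (A,1)->write 1,move L,goto C. Now: state=C, head=0, tape[-1..5]=0010110 (head:  ^)
Step 9: in state C at pos 0, read 0 -> (C,0)->write 1,move R,goto B. Now: state=B, head=1, tape[-1..5]=0110110 (head:   ^)
Step 10: in state B at pos 1, read 1 -> (B,1)->write 1,move R,goto C. Now: state=C, head=2, tape[-1..5]=0110110 (head:    ^)
Step 11: in state C at pos 2, read 0 -> (C,0)->write 1,move R,goto B. Now: state=B, head=3, tape[-1..5]=0111110 (head:     ^)
Step 12: in state B at pos 3, read 1 -> (B,1)->write 1,move R,goto C. Now: state=C, head=4, tape[-1..5]=0111110 (head:      ^)
Step 13: in state C at pos 4, read 1 -> (C,1)->write 0,move L,goto A. Now: state=A, head=3, tape[-1..5]=0111100 (head:     ^)
Step 14: in state A at pos 3, read 1 -> (A,1)->write 1,move L,goto C. Now: state=C, head=2, tape[-1..5]=0111100 (head:    ^)
Step 15: in state C at pos 2, read 1 -> (C,1)->write 0,move L,goto A. Now: state=A, head=1, tape[-1..5]=0110100 (head:   ^)
Step 16: in state A at pos 1, read 1 -> (A,1)->write 1,move L,goto C. Now: state=C, head=0, tape[-1..5]=0110100 (head:  ^)
Head positions at steps 0..16: starting at 2, distinct positions visited = {0, 1, 2, 3, 4} -> 5 position(s)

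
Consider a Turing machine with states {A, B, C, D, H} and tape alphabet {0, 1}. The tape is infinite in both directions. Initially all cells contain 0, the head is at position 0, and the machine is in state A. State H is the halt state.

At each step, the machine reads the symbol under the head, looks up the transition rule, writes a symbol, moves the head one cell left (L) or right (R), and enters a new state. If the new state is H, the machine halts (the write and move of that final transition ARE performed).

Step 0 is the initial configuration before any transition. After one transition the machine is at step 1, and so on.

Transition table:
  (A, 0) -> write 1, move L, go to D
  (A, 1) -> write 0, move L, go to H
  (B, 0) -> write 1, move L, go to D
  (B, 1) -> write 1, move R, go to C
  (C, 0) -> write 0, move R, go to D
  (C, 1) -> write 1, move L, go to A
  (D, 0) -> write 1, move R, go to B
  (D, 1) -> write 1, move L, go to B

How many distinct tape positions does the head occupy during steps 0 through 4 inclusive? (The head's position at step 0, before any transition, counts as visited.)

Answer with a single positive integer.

Answer: 4

Derivation:
Step 1: in state A at pos 0, read 0 -> (A,0)->write 1,move L,goto D. Now: state=D, head=-1, tape[-2..1]=0010 (head:  ^)
Step 2: in state D at pos -1, read 0 -> (D,0)->write 1,move R,goto B. Now: state=B, head=0, tape[-2..1]=0110 (head:   ^)
Step 3: in state B at pos 0, read 1 -> (B,1)->write 1,move R,goto C. Now: state=C, head=1, tape[-2..2]=01100 (head:    ^)
Step 4: in state C at pos 1, read 0 -> (C,0)->write 0,move R,goto D. Now: state=D, head=2, tape[-2..3]=011000 (head:     ^)
Head positions at steps 0..4: starting at 0, distinct positions visited = {-1, 0, 1, 2} -> 4 position(s)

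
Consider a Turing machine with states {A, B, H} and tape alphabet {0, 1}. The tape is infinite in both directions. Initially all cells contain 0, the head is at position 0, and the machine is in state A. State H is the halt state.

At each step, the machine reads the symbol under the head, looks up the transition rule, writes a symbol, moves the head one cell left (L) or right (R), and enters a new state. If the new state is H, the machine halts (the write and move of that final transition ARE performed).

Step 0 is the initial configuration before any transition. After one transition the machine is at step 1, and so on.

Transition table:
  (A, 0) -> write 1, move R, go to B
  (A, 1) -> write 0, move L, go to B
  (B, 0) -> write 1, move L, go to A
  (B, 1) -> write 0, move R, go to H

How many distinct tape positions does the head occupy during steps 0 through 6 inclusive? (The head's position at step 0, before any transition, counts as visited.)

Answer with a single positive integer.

Answer: 4

Derivation:
Step 1: in state A at pos 0, read 0 -> (A,0)->write 1,move R,goto B. Now: state=B, head=1, tape[-1..2]=0100 (head:   ^)
Step 2: in state B at pos 1, read 0 -> (B,0)->write 1,move L,goto A. Now: state=A, head=0, tape[-1..2]=0110 (head:  ^)
Step 3: in state A at pos 0, read 1 -> (A,1)->write 0,move L,goto B. Now: state=B, head=-1, tape[-2..2]=00010 (head:  ^)
Step 4: in state B at pos -1, read 0 -> (B,0)->write 1,move L,goto A. Now: state=A, head=-2, tape[-3..2]=001010 (head:  ^)
Step 5: in state A at pos -2, read 0 -> (A,0)->write 1,move R,goto B. Now: state=B, head=-1, tape[-3..2]=011010 (head:   ^)
Step 6: in state B at pos -1, read 1 -> (B,1)->write 0,move R,goto H. Now: state=H, head=0, tape[-3..2]=010010 (head:    ^)
Head positions at steps 0..6: starting at 0, distinct positions visited = {-2, -1, 0, 1} -> 4 position(s)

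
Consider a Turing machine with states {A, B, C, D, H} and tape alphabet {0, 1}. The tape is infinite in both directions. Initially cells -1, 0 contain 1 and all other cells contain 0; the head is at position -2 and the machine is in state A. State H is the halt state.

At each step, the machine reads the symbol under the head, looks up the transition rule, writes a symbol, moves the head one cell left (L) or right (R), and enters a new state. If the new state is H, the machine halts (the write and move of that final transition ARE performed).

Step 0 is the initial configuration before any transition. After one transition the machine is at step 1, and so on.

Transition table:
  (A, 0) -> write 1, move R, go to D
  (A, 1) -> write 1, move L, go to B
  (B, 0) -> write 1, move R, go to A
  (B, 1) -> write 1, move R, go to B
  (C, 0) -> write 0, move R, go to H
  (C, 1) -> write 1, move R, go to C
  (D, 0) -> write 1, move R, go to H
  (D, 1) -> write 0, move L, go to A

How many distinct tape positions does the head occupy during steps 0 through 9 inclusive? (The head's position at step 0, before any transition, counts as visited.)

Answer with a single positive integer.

Step 1: in state A at pos -2, read 0 -> (A,0)->write 1,move R,goto D. Now: state=D, head=-1, tape[-3..1]=01110 (head:   ^)
Step 2: in state D at pos -1, read 1 -> (D,1)->write 0,move L,goto A. Now: state=A, head=-2, tape[-3..1]=01010 (head:  ^)
Step 3: in state A at pos -2, read 1 -> (A,1)->write 1,move L,goto B. Now: state=B, head=-3, tape[-4..1]=001010 (head:  ^)
Step 4: in state B at pos -3, read 0 -> (B,0)->write 1,move R,goto A. Now: state=A, head=-2, tape[-4..1]=011010 (head:   ^)
Step 5: in state A at pos -2, read 1 -> (A,1)->write 1,move L,goto B. Now: state=B, head=-3, tape[-4..1]=011010 (head:  ^)
Step 6: in state B at pos -3, read 1 -> (B,1)->write 1,move R,goto B. Now: state=B, head=-2, tape[-4..1]=011010 (head:   ^)
Step 7: in state B at pos -2, read 1 -> (B,1)->write 1,move R,goto B. Now: state=B, head=-1, tape[-4..1]=011010 (head:    ^)
Step 8: in state B at pos -1, read 0 -> (B,0)->write 1,move R,goto A. Now: state=A, head=0, tape[-4..1]=011110 (head:     ^)
Step 9: in state A at pos 0, read 1 -> (A,1)->write 1,move L,goto B. Now: state=B, head=-1, tape[-4..1]=011110 (head:    ^)
Head positions at steps 0..9: starting at -2, distinct positions visited = {-3, -2, -1, 0} -> 4 position(s)

Answer: 4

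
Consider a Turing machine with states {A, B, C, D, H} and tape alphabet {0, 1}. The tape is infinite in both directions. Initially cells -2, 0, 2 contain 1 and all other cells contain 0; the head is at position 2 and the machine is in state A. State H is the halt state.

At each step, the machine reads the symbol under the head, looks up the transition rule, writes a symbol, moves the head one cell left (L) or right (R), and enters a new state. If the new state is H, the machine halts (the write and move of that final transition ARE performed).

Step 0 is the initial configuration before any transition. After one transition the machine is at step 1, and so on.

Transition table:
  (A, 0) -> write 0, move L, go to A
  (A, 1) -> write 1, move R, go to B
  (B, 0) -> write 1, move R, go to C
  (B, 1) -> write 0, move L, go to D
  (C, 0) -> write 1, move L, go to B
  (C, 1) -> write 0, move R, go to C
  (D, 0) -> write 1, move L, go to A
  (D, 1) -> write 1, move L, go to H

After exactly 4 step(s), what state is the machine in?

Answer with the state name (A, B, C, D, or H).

Answer: D

Derivation:
Step 1: in state A at pos 2, read 1 -> (A,1)->write 1,move R,goto B. Now: state=B, head=3, tape[-3..4]=01010100 (head:       ^)
Step 2: in state B at pos 3, read 0 -> (B,0)->write 1,move R,goto C. Now: state=C, head=4, tape[-3..5]=010101100 (head:        ^)
Step 3: in state C at pos 4, read 0 -> (C,0)->write 1,move L,goto B. Now: state=B, head=3, tape[-3..5]=010101110 (head:       ^)
Step 4: in state B at pos 3, read 1 -> (B,1)->write 0,move L,goto D. Now: state=D, head=2, tape[-3..5]=010101010 (head:      ^)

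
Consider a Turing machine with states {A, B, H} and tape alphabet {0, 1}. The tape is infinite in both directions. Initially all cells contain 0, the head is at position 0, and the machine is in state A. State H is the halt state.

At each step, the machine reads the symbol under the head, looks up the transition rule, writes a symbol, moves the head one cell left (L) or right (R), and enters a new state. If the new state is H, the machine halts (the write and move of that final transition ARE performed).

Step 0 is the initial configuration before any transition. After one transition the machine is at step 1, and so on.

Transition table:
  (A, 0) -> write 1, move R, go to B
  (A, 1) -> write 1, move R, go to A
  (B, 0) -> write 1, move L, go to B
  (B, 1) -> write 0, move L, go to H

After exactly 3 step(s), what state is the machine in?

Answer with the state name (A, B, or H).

Answer: H

Derivation:
Step 1: in state A at pos 0, read 0 -> (A,0)->write 1,move R,goto B. Now: state=B, head=1, tape[-1..2]=0100 (head:   ^)
Step 2: in state B at pos 1, read 0 -> (B,0)->write 1,move L,goto B. Now: state=B, head=0, tape[-1..2]=0110 (head:  ^)
Step 3: in state B at pos 0, read 1 -> (B,1)->write 0,move L,goto H. Now: state=H, head=-1, tape[-2..2]=00010 (head:  ^)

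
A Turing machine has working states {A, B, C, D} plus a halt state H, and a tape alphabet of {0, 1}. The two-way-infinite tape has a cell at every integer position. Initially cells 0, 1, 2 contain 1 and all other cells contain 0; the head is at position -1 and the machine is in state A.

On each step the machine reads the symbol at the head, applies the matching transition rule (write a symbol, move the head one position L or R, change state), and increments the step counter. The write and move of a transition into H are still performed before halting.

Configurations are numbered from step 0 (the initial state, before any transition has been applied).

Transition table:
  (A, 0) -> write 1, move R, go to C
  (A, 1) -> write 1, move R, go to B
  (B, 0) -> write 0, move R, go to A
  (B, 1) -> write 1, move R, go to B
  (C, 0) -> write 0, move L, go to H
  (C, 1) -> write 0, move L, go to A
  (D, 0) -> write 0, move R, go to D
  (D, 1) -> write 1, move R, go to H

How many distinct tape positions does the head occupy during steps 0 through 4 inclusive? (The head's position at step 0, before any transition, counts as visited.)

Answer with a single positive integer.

Answer: 3

Derivation:
Step 1: in state A at pos -1, read 0 -> (A,0)->write 1,move R,goto C. Now: state=C, head=0, tape[-2..3]=011110 (head:   ^)
Step 2: in state C at pos 0, read 1 -> (C,1)->write 0,move L,goto A. Now: state=A, head=-1, tape[-2..3]=010110 (head:  ^)
Step 3: in state A at pos -1, read 1 -> (A,1)->write 1,move R,goto B. Now: state=B, head=0, tape[-2..3]=010110 (head:   ^)
Step 4: in state B at pos 0, read 0 -> (B,0)->write 0,move R,goto A. Now: state=A, head=1, tape[-2..3]=010110 (head:    ^)
Head positions at steps 0..4: starting at -1, distinct positions visited = {-1, 0, 1} -> 3 position(s)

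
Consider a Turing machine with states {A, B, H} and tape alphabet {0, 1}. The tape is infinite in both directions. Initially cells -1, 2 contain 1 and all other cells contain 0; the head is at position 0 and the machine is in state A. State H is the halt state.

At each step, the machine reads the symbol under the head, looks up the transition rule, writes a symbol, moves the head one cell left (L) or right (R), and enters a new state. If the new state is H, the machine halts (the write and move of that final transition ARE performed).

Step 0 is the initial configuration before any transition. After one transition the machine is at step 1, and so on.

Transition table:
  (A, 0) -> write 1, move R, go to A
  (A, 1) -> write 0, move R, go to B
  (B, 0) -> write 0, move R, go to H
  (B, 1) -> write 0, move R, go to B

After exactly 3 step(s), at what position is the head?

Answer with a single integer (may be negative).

Answer: 3

Derivation:
Step 1: in state A at pos 0, read 0 -> (A,0)->write 1,move R,goto A. Now: state=A, head=1, tape[-2..3]=011010 (head:    ^)
Step 2: in state A at pos 1, read 0 -> (A,0)->write 1,move R,goto A. Now: state=A, head=2, tape[-2..3]=011110 (head:     ^)
Step 3: in state A at pos 2, read 1 -> (A,1)->write 0,move R,goto B. Now: state=B, head=3, tape[-2..4]=0111000 (head:      ^)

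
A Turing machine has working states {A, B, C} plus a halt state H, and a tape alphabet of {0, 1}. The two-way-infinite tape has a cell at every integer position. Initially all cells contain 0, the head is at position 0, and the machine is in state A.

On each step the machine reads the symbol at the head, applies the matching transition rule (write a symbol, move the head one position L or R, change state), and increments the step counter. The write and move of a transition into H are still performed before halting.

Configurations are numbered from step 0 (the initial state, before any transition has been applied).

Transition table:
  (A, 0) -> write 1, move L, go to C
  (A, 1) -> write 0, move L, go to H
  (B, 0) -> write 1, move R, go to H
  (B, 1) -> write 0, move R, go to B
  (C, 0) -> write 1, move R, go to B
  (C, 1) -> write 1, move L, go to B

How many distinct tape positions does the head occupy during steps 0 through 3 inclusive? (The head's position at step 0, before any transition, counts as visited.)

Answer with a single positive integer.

Step 1: in state A at pos 0, read 0 -> (A,0)->write 1,move L,goto C. Now: state=C, head=-1, tape[-2..1]=0010 (head:  ^)
Step 2: in state C at pos -1, read 0 -> (C,0)->write 1,move R,goto B. Now: state=B, head=0, tape[-2..1]=0110 (head:   ^)
Step 3: in state B at pos 0, read 1 -> (B,1)->write 0,move R,goto B. Now: state=B, head=1, tape[-2..2]=01000 (head:    ^)
Head positions at steps 0..3: starting at 0, distinct positions visited = {-1, 0, 1} -> 3 position(s)

Answer: 3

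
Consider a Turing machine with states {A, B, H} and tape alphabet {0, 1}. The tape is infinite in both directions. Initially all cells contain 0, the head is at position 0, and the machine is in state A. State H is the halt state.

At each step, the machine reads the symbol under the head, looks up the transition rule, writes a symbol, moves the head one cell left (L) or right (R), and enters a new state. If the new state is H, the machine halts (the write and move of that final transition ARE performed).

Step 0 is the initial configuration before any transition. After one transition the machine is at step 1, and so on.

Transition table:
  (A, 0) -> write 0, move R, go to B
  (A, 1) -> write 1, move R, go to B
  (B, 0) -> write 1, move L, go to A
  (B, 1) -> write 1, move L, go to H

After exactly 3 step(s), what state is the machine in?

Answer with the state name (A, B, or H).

Answer: B

Derivation:
Step 1: in state A at pos 0, read 0 -> (A,0)->write 0,move R,goto B. Now: state=B, head=1, tape[-1..2]=0000 (head:   ^)
Step 2: in state B at pos 1, read 0 -> (B,0)->write 1,move L,goto A. Now: state=A, head=0, tape[-1..2]=0010 (head:  ^)
Step 3: in state A at pos 0, read 0 -> (A,0)->write 0,move R,goto B. Now: state=B, head=1, tape[-1..2]=0010 (head:   ^)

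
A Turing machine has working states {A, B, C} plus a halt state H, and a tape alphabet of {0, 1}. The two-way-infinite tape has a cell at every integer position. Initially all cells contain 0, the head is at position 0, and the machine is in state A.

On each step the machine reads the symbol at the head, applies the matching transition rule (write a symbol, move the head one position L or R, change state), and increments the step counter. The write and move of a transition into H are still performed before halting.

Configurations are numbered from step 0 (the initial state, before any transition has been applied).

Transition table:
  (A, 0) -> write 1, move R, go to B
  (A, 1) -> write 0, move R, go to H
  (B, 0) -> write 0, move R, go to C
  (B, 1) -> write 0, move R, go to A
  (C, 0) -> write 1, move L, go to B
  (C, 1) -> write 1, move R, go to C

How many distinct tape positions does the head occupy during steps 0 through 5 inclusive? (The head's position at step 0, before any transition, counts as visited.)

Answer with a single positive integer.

Answer: 4

Derivation:
Step 1: in state A at pos 0, read 0 -> (A,0)->write 1,move R,goto B. Now: state=B, head=1, tape[-1..2]=0100 (head:   ^)
Step 2: in state B at pos 1, read 0 -> (B,0)->write 0,move R,goto C. Now: state=C, head=2, tape[-1..3]=01000 (head:    ^)
Step 3: in state C at pos 2, read 0 -> (C,0)->write 1,move L,goto B. Now: state=B, head=1, tape[-1..3]=01010 (head:   ^)
Step 4: in state B at pos 1, read 0 -> (B,0)->write 0,move R,goto C. Now: state=C, head=2, tape[-1..3]=01010 (head:    ^)
Step 5: in state C at pos 2, read 1 -> (C,1)->write 1,move R,goto C. Now: state=C, head=3, tape[-1..4]=010100 (head:     ^)
Head positions at steps 0..5: starting at 0, distinct positions visited = {0, 1, 2, 3} -> 4 position(s)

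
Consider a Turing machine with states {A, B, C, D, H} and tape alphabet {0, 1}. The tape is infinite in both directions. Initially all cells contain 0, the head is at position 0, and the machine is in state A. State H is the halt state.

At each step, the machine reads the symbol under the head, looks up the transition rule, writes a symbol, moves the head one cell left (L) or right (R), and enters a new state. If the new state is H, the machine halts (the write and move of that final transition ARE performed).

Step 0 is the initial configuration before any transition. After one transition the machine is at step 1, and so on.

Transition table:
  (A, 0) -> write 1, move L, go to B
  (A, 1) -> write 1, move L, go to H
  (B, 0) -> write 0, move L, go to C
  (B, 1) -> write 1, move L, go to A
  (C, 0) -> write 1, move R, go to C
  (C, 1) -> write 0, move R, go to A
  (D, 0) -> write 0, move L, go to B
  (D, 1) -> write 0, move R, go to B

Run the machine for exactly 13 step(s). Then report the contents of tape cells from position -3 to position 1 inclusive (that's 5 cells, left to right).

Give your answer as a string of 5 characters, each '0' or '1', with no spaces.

Answer: 00111

Derivation:
Step 1: in state A at pos 0, read 0 -> (A,0)->write 1,move L,goto B. Now: state=B, head=-1, tape[-2..1]=0010 (head:  ^)
Step 2: in state B at pos -1, read 0 -> (B,0)->write 0,move L,goto C. Now: state=C, head=-2, tape[-3..1]=00010 (head:  ^)
Step 3: in state C at pos -2, read 0 -> (C,0)->write 1,move R,goto C. Now: state=C, head=-1, tape[-3..1]=01010 (head:   ^)
Step 4: in state C at pos -1, read 0 -> (C,0)->write 1,move R,goto C. Now: state=C, head=0, tape[-3..1]=01110 (head:    ^)
Step 5: in state C at pos 0, read 1 -> (C,1)->write 0,move R,goto A. Now: state=A, head=1, tape[-3..2]=011000 (head:     ^)
Step 6: in state A at pos 1, read 0 -> (A,0)->write 1,move L,goto B. Now: state=B, head=0, tape[-3..2]=011010 (head:    ^)
Step 7: in state B at pos 0, read 0 -> (B,0)->write 0,move L,goto C. Now: state=C, head=-1, tape[-3..2]=011010 (head:   ^)
Step 8: in state C at pos -1, read 1 -> (C,1)->write 0,move R,goto A. Now: state=A, head=0, tape[-3..2]=010010 (head:    ^)
Step 9: in state A at pos 0, read 0 -> (A,0)->write 1,move L,goto B. Now: state=B, head=-1, tape[-3..2]=010110 (head:   ^)
Step 10: in state B at pos -1, read 0 -> (B,0)->write 0,move L,goto C. Now: state=C, head=-2, tape[-3..2]=010110 (head:  ^)
Step 11: in state C at pos -2, read 1 -> (C,1)->write 0,move R,goto A. Now: state=A, head=-1, tape[-3..2]=000110 (head:   ^)
Step 12: in state A at pos -1, read 0 -> (A,0)->write 1,move L,goto B. Now: state=B, head=-2, tape[-3..2]=001110 (head:  ^)
Step 13: in state B at pos -2, read 0 -> (B,0)->write 0,move L,goto C. Now: state=C, head=-3, tape[-4..2]=0001110 (head:  ^)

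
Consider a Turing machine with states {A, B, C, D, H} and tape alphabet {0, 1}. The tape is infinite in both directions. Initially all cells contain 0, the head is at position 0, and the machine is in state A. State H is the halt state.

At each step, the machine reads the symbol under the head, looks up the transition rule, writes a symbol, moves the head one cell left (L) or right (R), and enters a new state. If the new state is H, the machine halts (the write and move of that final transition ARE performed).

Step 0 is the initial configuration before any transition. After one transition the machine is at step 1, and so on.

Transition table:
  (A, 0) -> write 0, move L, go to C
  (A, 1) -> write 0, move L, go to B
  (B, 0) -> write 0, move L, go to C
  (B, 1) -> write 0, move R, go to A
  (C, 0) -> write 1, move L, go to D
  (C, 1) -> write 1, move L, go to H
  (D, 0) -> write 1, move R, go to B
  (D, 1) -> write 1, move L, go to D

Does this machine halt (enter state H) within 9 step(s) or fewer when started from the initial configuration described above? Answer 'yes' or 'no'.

Answer: no

Derivation:
Step 1: in state A at pos 0, read 0 -> (A,0)->write 0,move L,goto C. Now: state=C, head=-1, tape[-2..1]=0000 (head:  ^)
Step 2: in state C at pos -1, read 0 -> (C,0)->write 1,move L,goto D. Now: state=D, head=-2, tape[-3..1]=00100 (head:  ^)
Step 3: in state D at pos -2, read 0 -> (D,0)->write 1,move R,goto B. Now: state=B, head=-1, tape[-3..1]=01100 (head:   ^)
Step 4: in state B at pos -1, read 1 -> (B,1)->write 0,move R,goto A. Now: state=A, head=0, tape[-3..1]=01000 (head:    ^)
Step 5: in state A at pos 0, read 0 -> (A,0)->write 0,move L,goto C. Now: state=C, head=-1, tape[-3..1]=01000 (head:   ^)
Step 6: in state C at pos -1, read 0 -> (C,0)->write 1,move L,goto D. Now: state=D, head=-2, tape[-3..1]=01100 (head:  ^)
Step 7: in state D at pos -2, read 1 -> (D,1)->write 1,move L,goto D. Now: state=D, head=-3, tape[-4..1]=001100 (head:  ^)
Step 8: in state D at pos -3, read 0 -> (D,0)->write 1,move R,goto B. Now: state=B, head=-2, tape[-4..1]=011100 (head:   ^)
Step 9: in state B at pos -2, read 1 -> (B,1)->write 0,move R,goto A. Now: state=A, head=-1, tape[-4..1]=010100 (head:    ^)
After 9 step(s): state = A (not H) -> not halted within 9 -> no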